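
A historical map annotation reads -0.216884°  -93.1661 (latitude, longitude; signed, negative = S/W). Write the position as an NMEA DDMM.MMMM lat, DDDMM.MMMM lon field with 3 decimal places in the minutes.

0013.013,S / 09309.966,W

Latitude is negative → S; |value| = 0.216884
φ: 0° + 0.216884 × 60 = 0° 13.01304′
Longitude is negative → W; |value| = 93.166100
Lon: fractional part 0.166100 → 9.96600 minutes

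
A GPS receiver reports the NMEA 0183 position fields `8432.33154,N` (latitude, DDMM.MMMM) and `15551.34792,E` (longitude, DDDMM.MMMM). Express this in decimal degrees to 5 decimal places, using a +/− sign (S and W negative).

Lat: degrees = first 2 digits = 84, minutes = 32.33154; 84 + 32.33154/60 = 84.538859
N → positive
Longitude: split at 3 digits → 155° and 51.34792′; 155 + 51.34792/60 = 155.855799
E ⇒ keep positive

84.53886, 155.85580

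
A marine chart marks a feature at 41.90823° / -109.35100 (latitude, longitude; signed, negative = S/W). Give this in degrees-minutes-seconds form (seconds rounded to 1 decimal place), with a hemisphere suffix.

Latitude: 0.908230 × 60 = 54.49380′ → 54′, remainder × 60 = 29.628″
Longitude is negative → W; |value| = 109.351000
Lon: 0.351000° → 21.06000′; 0.06000 × 60 = 3.600″

41°54′29.6″ N, 109°21′3.6″ W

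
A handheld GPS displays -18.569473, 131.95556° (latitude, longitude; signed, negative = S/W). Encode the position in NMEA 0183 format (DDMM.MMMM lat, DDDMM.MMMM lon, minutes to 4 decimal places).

Latitude is negative → S; |value| = 18.569473
Lat: minutes = (18.569473 − 18) × 60 = 34.168380
λ: minutes = (131.955560 − 131) × 60 = 57.333600

1834.1684,S / 13157.3336,E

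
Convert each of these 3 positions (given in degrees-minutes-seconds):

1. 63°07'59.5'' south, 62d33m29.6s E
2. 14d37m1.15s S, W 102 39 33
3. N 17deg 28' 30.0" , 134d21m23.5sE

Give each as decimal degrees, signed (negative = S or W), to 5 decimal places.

Point 1:
  Lat: 7′ + 59.5″ = 7.99167′; 63 + 7.99167/60 = 63.133194
  hemisphere S, so the sign is −
  Longitude: 62° + 33/60 + 29.6/3600 = 62 + 0.550000 + 0.008222 = 62.558222
  E ⇒ keep positive
Point 2:
  Latitude: 37′ + 1.15″ = 37.01917′; 14 + 37.01917/60 = 14.616986
  S → negative
  Longitude: 102 + 39/60 + 33/3600 = 102.659167
  hemisphere W, so the sign is −
Point 3:
  φ: 17 + 28/60 + 30/3600 = 17.475000
  N ⇒ keep positive
  Lon: 134° + 21/60 + 23.5/3600 = 134 + 0.350000 + 0.006528 = 134.356528
  E ⇒ keep positive

1. -63.13319, 62.55822
2. -14.61699, -102.65917
3. 17.47500, 134.35653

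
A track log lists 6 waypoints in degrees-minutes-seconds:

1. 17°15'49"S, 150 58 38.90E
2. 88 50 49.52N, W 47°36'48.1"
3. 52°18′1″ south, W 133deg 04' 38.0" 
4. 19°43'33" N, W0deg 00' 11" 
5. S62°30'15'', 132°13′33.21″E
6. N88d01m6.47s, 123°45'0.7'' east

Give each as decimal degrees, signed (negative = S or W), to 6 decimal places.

1. -17.263611, 150.977472
2. 88.847089, -47.613361
3. -52.300278, -133.077222
4. 19.725833, -0.003056
5. -62.504167, 132.225892
6. 88.018464, 123.750194

Point 1:
  Latitude: 17° + 15/60 + 49/3600 = 17 + 0.250000 + 0.013611 = 17.2636111
  hemisphere S, so the sign is −
  Lon: 150 + 58/60 + 38.9/3600 = 150.9774722
  E ⇒ keep positive
Point 2:
  Lat: 88 + 50/60 + 49.52/3600 = 88.8470889
  N ⇒ keep positive
  λ: 47 + 36/60 + 48.1/3600 = 47.6133611
  W → negative
Point 3:
  Latitude: 52° + 18/60 + 1/3600 = 52 + 0.300000 + 0.000278 = 52.3002778
  S ⇒ negate
  Lon: 133 + 4/60 + 38/3600 = 133.0772222
  hemisphere W, so the sign is −
Point 4:
  Lat: 43′ + 33″ = 43.55000′; 19 + 43.55000/60 = 19.7258333
  N ⇒ keep positive
  Lon: 0° + 0/60 + 11/3600 = 0 + 0.000000 + 0.003056 = 0.0030556
  W → negative
Point 5:
  Lat: 30′ + 15″ = 30.25000′; 62 + 30.25000/60 = 62.5041667
  hemisphere S, so the sign is −
  Longitude: 13′ + 33.21″ = 13.55350′; 132 + 13.55350/60 = 132.2258917
  E → positive
Point 6:
  Lat: 88 + 1/60 + 6.47/3600 = 88.0184639
  N → positive
  Longitude: 123° + 45/60 + 0.7/3600 = 123 + 0.750000 + 0.000194 = 123.7501944
  E → positive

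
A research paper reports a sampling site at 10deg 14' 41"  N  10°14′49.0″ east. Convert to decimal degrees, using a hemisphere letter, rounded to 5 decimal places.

10.24472° N, 10.24694° E

φ: 14′ + 41″ = 14.68333′; 10 + 14.68333/60 = 10.244722
Longitude: 10 + 14/60 + 49/3600 = 10.246944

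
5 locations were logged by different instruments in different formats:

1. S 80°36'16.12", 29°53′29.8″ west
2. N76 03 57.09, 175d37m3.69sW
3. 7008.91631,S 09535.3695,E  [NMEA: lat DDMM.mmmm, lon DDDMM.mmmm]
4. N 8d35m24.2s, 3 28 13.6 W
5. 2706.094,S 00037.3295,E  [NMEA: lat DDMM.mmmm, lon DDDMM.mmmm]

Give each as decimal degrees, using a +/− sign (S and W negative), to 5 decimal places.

Point 1:
  Latitude: 80 + 36/60 + 16.12/3600 = 80.604478
  S ⇒ negate
  Lon: 53′ + 29.8″ = 53.49667′; 29 + 53.49667/60 = 29.891611
  hemisphere W, so the sign is −
Point 2:
  Lat: 76° + 3/60 + 57.09/3600 = 76 + 0.050000 + 0.015858 = 76.065858
  N → positive
  λ: 175° + 37/60 + 3.69/3600 = 175 + 0.616667 + 0.001025 = 175.617692
  hemisphere W, so the sign is −
Point 3:
  Lat: split at 2 digits → 70° and 8.91631′; 70 + 8.91631/60 = 70.148605
  hemisphere S, so the sign is −
  Lon: degrees = first 3 digits = 95, minutes = 35.3695; 95 + 35.3695/60 = 95.589492
  E → positive
Point 4:
  Latitude: 8 + 35/60 + 24.2/3600 = 8.590056
  N → positive
  Lon: 28′ + 13.6″ = 28.22667′; 3 + 28.22667/60 = 3.470444
  hemisphere W, so the sign is −
Point 5:
  Lat: degrees = first 2 digits = 27, minutes = 6.094; 27 + 6.094/60 = 27.101567
  S → negative
  λ: degrees = first 3 digits = 0, minutes = 37.3295; 0 + 37.3295/60 = 0.622158
  E → positive

1. -80.60448, -29.89161
2. 76.06586, -175.61769
3. -70.14861, 95.58949
4. 8.59006, -3.47044
5. -27.10157, 0.62216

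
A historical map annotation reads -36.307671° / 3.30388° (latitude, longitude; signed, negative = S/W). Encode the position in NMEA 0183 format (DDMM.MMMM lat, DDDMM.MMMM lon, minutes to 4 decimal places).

3618.4603,S / 00318.2328,E

Latitude is negative → S; |value| = 36.307671
Lat: 36° + 0.307671 × 60 = 36° 18.460260′
λ: minutes = (3.303880 − 3) × 60 = 18.232800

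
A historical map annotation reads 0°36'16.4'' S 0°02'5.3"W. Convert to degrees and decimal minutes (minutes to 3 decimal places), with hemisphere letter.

0° 36.273′ S, 0° 2.088′ W

φ: 36 + 16.4/60 = 36.27333′
λ: seconds/60 = 0.08833; minutes = 2 + 0.08833 = 2.08833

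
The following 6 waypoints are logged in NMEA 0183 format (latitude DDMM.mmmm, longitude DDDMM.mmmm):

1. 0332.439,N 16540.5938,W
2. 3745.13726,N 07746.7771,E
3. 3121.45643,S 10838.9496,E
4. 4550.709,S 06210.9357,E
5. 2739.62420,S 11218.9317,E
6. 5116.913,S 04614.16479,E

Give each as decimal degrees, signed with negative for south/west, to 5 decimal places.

1. 3.54065, -165.67656
2. 37.75229, 77.77962
3. -31.35761, 108.64916
4. -45.84515, 62.18226
5. -27.66040, 112.31553
6. -51.28188, 46.23608

Point 1:
  Latitude: degrees = first 2 digits = 3, minutes = 32.439; 3 + 32.439/60 = 3.540650
  N ⇒ keep positive
  Lon: split at 3 digits → 165° and 40.5938′; 165 + 40.5938/60 = 165.676563
  W → negative
Point 2:
  φ: degrees = first 2 digits = 37, minutes = 45.13726; 37 + 45.13726/60 = 37.752288
  N ⇒ keep positive
  Longitude: degrees = first 3 digits = 77, minutes = 46.7771; 77 + 46.7771/60 = 77.779618
  E → positive
Point 3:
  Lat: degrees = first 2 digits = 31, minutes = 21.45643; 31 + 21.45643/60 = 31.357607
  hemisphere S, so the sign is −
  Lon: split at 3 digits → 108° and 38.9496′; 108 + 38.9496/60 = 108.649160
  E ⇒ keep positive
Point 4:
  φ: split at 2 digits → 45° and 50.709′; 45 + 50.709/60 = 45.845150
  S ⇒ negate
  Lon: split at 3 digits → 062° and 10.9357′; 62 + 10.9357/60 = 62.182262
  E ⇒ keep positive
Point 5:
  Latitude: degrees = first 2 digits = 27, minutes = 39.6242; 27 + 39.6242/60 = 27.660403
  S ⇒ negate
  Longitude: degrees = first 3 digits = 112, minutes = 18.9317; 112 + 18.9317/60 = 112.315528
  E → positive
Point 6:
  Lat: split at 2 digits → 51° and 16.913′; 51 + 16.913/60 = 51.281883
  S → negative
  Longitude: split at 3 digits → 046° and 14.16479′; 46 + 14.16479/60 = 46.236080
  E → positive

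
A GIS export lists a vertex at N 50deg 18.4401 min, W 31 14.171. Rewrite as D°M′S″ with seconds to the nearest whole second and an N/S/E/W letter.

50°18′26″ N, 31°14′10″ W

φ: 18.44010′ → 18′ and 0.44010 × 60 = 26.41″
Longitude: 14.17100′ → 14′ and 0.17100 × 60 = 10.26″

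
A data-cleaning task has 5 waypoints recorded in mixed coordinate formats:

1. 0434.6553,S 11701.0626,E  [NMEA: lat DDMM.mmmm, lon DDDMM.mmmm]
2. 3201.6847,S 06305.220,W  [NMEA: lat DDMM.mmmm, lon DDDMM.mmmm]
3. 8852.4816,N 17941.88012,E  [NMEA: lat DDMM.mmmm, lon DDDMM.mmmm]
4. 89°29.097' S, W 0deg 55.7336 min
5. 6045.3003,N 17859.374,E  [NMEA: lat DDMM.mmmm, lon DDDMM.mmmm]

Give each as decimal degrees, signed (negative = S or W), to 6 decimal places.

1. -4.577588, 117.017710
2. -32.028078, -63.087000
3. 88.874693, 179.698002
4. -89.484950, -0.928893
5. 60.755005, 178.989567

Point 1:
  Latitude: split at 2 digits → 04° and 34.6553′; 4 + 34.6553/60 = 4.5775883
  hemisphere S, so the sign is −
  Longitude: split at 3 digits → 117° and 1.0626′; 117 + 1.0626/60 = 117.0177100
  E → positive
Point 2:
  Latitude: split at 2 digits → 32° and 1.6847′; 32 + 1.6847/60 = 32.0280783
  S → negative
  Longitude: split at 3 digits → 063° and 5.22′; 63 + 5.22/60 = 63.0870000
  W → negative
Point 3:
  Lat: split at 2 digits → 88° and 52.4816′; 88 + 52.4816/60 = 88.8746933
  N ⇒ keep positive
  λ: degrees = first 3 digits = 179, minutes = 41.88012; 179 + 41.88012/60 = 179.6980020
  E → positive
Point 4:
  φ: 29.097′ = 0.484950°; total 89.4849500
  S ⇒ negate
  λ: 55.7336′ = 0.928893°; total 0.9288933
  W → negative
Point 5:
  Latitude: degrees = first 2 digits = 60, minutes = 45.3003; 60 + 45.3003/60 = 60.7550050
  N → positive
  λ: split at 3 digits → 178° and 59.374′; 178 + 59.374/60 = 178.9895667
  E → positive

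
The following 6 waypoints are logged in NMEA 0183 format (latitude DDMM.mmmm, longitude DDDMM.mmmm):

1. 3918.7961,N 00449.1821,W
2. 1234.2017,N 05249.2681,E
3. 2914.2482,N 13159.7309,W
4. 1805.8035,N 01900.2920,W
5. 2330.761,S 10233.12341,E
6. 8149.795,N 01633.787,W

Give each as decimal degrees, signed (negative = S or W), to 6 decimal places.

Point 1:
  Latitude: split at 2 digits → 39° and 18.7961′; 39 + 18.7961/60 = 39.3132683
  N ⇒ keep positive
  Longitude: split at 3 digits → 004° and 49.1821′; 4 + 49.1821/60 = 4.8197017
  W → negative
Point 2:
  Latitude: degrees = first 2 digits = 12, minutes = 34.2017; 12 + 34.2017/60 = 12.5700283
  N ⇒ keep positive
  λ: split at 3 digits → 052° and 49.2681′; 52 + 49.2681/60 = 52.8211350
  E ⇒ keep positive
Point 3:
  φ: split at 2 digits → 29° and 14.2482′; 29 + 14.2482/60 = 29.2374700
  N → positive
  Lon: degrees = first 3 digits = 131, minutes = 59.7309; 131 + 59.7309/60 = 131.9955150
  W → negative
Point 4:
  Latitude: split at 2 digits → 18° and 5.8035′; 18 + 5.8035/60 = 18.0967250
  N ⇒ keep positive
  Lon: degrees = first 3 digits = 19, minutes = 0.292; 19 + 0.292/60 = 19.0048667
  hemisphere W, so the sign is −
Point 5:
  Latitude: degrees = first 2 digits = 23, minutes = 30.761; 23 + 30.761/60 = 23.5126833
  hemisphere S, so the sign is −
  Lon: split at 3 digits → 102° and 33.12341′; 102 + 33.12341/60 = 102.5520568
  E → positive
Point 6:
  Latitude: split at 2 digits → 81° and 49.795′; 81 + 49.795/60 = 81.8299167
  N → positive
  Longitude: degrees = first 3 digits = 16, minutes = 33.787; 16 + 33.787/60 = 16.5631167
  hemisphere W, so the sign is −

1. 39.313268, -4.819702
2. 12.570028, 52.821135
3. 29.237470, -131.995515
4. 18.096725, -19.004867
5. -23.512683, 102.552057
6. 81.829917, -16.563117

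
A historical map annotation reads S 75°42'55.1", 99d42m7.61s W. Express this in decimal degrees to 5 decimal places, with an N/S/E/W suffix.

Latitude: 75 + 42/60 + 55.1/3600 = 75.715306
Lon: 99° + 42/60 + 7.61/3600 = 99 + 0.700000 + 0.002114 = 99.702114

75.71531° S, 99.70211° W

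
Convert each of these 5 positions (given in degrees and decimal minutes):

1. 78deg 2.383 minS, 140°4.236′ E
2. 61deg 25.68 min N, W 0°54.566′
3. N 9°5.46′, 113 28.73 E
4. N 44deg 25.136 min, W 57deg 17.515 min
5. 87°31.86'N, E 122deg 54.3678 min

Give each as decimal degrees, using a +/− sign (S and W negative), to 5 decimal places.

1. -78.03972, 140.07060
2. 61.42800, -0.90943
3. 9.09100, 113.47883
4. 44.41893, -57.29192
5. 87.53100, 122.90613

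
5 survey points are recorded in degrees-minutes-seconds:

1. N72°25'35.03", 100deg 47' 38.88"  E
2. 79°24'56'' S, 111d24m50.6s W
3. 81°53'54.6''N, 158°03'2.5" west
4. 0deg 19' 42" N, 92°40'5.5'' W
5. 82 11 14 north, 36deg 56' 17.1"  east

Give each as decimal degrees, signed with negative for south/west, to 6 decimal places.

Point 1:
  Lat: 72° + 25/60 + 35.03/3600 = 72 + 0.416667 + 0.009731 = 72.4263972
  N ⇒ keep positive
  λ: 47′ + 38.88″ = 47.64800′; 100 + 47.64800/60 = 100.7941333
  E ⇒ keep positive
Point 2:
  φ: 79 + 24/60 + 56/3600 = 79.4155556
  S → negative
  λ: 24′ + 50.6″ = 24.84333′; 111 + 24.84333/60 = 111.4140556
  W → negative
Point 3:
  Latitude: 81 + 53/60 + 54.6/3600 = 81.8985000
  N ⇒ keep positive
  Lon: 158° + 3/60 + 2.5/3600 = 158 + 0.050000 + 0.000694 = 158.0506944
  hemisphere W, so the sign is −
Point 4:
  Latitude: 0° + 19/60 + 42/3600 = 0 + 0.316667 + 0.011667 = 0.3283333
  N ⇒ keep positive
  Lon: 92 + 40/60 + 5.5/3600 = 92.6681944
  W → negative
Point 5:
  Latitude: 82 + 11/60 + 14/3600 = 82.1872222
  N ⇒ keep positive
  Lon: 56′ + 17.1″ = 56.28500′; 36 + 56.28500/60 = 36.9380833
  E ⇒ keep positive

1. 72.426397, 100.794133
2. -79.415556, -111.414056
3. 81.898500, -158.050694
4. 0.328333, -92.668194
5. 82.187222, 36.938083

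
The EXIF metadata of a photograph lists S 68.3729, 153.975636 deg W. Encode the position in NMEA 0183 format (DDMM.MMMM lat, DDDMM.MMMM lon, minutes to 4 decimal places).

6822.3740,S / 15358.5382,W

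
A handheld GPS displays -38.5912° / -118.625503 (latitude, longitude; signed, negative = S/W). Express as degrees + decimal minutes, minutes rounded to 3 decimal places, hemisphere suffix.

38° 35.472′ S, 118° 37.530′ W

Latitude is negative → S; |value| = 38.591200
Latitude: minutes = (38.591200 − 38) × 60 = 35.47200
Longitude is negative → W; |value| = 118.625503
Longitude: 118° + 0.625503 × 60 = 118° 37.53018′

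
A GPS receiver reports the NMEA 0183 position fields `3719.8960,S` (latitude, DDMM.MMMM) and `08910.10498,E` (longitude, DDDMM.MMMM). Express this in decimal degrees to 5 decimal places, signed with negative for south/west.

Latitude: degrees = first 2 digits = 37, minutes = 19.896; 37 + 19.896/60 = 37.331600
S ⇒ negate
λ: degrees = first 3 digits = 89, minutes = 10.10498; 89 + 10.10498/60 = 89.168416
E ⇒ keep positive

-37.33160, 89.16842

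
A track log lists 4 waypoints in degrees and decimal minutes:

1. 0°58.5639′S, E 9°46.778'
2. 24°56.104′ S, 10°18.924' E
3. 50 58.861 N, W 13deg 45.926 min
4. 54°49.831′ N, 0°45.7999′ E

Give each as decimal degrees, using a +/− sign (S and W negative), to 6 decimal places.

1. -0.976065, 9.779633
2. -24.935067, 10.315400
3. 50.981017, -13.765433
4. 54.830517, 0.763332

Point 1:
  φ: 0 + 58.5639/60 = 0.9760650
  S → negative
  Lon: 9 + 46.778/60 = 9.7796333
  E ⇒ keep positive
Point 2:
  Latitude: 56.104′ = 0.935067°; total 24.9350667
  S → negative
  Lon: 10 + 18.924/60 = 10.3154000
  E → positive
Point 3:
  Latitude: 50 + 58.861/60 = 50.9810167
  N ⇒ keep positive
  λ: 13 + 45.926/60 = 13.7654333
  W → negative
Point 4:
  φ: 49.831′ = 0.830517°; total 54.8305167
  N ⇒ keep positive
  Longitude: 0 + 45.7999/60 = 0.7633317
  E → positive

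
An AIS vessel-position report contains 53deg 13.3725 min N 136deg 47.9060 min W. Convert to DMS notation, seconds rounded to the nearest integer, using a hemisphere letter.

Latitude: 13.37250′ → 13′ and 0.37250 × 60 = 22.35″
Longitude: 47.90600′ → 47′ and 0.90600 × 60 = 54.36″

53°13′22″ N, 136°47′54″ W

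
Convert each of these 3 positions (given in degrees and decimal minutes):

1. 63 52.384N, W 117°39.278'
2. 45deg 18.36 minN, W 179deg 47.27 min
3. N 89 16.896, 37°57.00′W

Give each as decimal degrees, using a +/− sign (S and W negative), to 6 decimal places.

1. 63.873067, -117.654633
2. 45.306000, -179.787833
3. 89.281600, -37.950000

Point 1:
  φ: 63 + 52.384/60 = 63.8730667
  N ⇒ keep positive
  λ: 39.278′ = 0.654633°; total 117.6546333
  W → negative
Point 2:
  φ: 45 + 18.36/60 = 45.3060000
  N ⇒ keep positive
  λ: 47.27′ = 0.787833°; total 179.7878333
  hemisphere W, so the sign is −
Point 3:
  Lat: 89 + 16.896/60 = 89.2816000
  N → positive
  Lon: 57′ = 0.950000°; total 37.9500000
  W → negative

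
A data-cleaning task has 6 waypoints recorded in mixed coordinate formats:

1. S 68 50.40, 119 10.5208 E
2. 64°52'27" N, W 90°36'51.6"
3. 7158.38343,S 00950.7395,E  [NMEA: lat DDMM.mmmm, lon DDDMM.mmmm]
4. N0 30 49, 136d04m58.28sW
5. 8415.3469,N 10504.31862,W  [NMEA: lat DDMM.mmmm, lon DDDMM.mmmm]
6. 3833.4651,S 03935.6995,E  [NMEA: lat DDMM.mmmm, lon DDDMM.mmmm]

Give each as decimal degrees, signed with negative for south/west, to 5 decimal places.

1. -68.84000, 119.17535
2. 64.87417, -90.61433
3. -71.97306, 9.84566
4. 0.51361, -136.08286
5. 84.25578, -105.07198
6. -38.55775, 39.59499

Point 1:
  Latitude: 68 + 50.4/60 = 68.840000
  S → negative
  λ: 119 + 10.5208/60 = 119.175347
  E → positive
Point 2:
  φ: 52′ + 27″ = 52.45000′; 64 + 52.45000/60 = 64.874167
  N → positive
  λ: 90 + 36/60 + 51.6/3600 = 90.614333
  W → negative
Point 3:
  Lat: degrees = first 2 digits = 71, minutes = 58.38343; 71 + 58.38343/60 = 71.973057
  hemisphere S, so the sign is −
  λ: split at 3 digits → 009° and 50.7395′; 9 + 50.7395/60 = 9.845658
  E → positive
Point 4:
  Latitude: 0 + 30/60 + 49/3600 = 0.513611
  N → positive
  λ: 136 + 4/60 + 58.28/3600 = 136.082856
  hemisphere W, so the sign is −
Point 5:
  Lat: split at 2 digits → 84° and 15.3469′; 84 + 15.3469/60 = 84.255782
  N → positive
  Lon: split at 3 digits → 105° and 4.31862′; 105 + 4.31862/60 = 105.071977
  W ⇒ negate
Point 6:
  φ: split at 2 digits → 38° and 33.4651′; 38 + 33.4651/60 = 38.557752
  hemisphere S, so the sign is −
  Longitude: split at 3 digits → 039° and 35.6995′; 39 + 35.6995/60 = 39.594992
  E ⇒ keep positive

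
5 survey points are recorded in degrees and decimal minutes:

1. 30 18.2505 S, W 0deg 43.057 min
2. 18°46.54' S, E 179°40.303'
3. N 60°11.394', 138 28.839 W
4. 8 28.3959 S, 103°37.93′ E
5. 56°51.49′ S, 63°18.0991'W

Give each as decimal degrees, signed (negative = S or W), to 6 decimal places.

Point 1:
  φ: 30 + 18.2505/60 = 30.3041750
  S ⇒ negate
  λ: 43.057′ = 0.717617°; total 0.7176167
  W → negative
Point 2:
  φ: 18 + 46.54/60 = 18.7756667
  hemisphere S, so the sign is −
  Longitude: 40.303′ = 0.671717°; total 179.6717167
  E ⇒ keep positive
Point 3:
  φ: 60 + 11.394/60 = 60.1899000
  N ⇒ keep positive
  Longitude: 28.839′ = 0.480650°; total 138.4806500
  hemisphere W, so the sign is −
Point 4:
  Lat: 28.3959′ = 0.473265°; total 8.4732650
  S → negative
  Lon: 103 + 37.93/60 = 103.6321667
  E → positive
Point 5:
  Latitude: 51.49′ = 0.858167°; total 56.8581667
  hemisphere S, so the sign is −
  Longitude: 18.0991′ = 0.301652°; total 63.3016517
  W → negative

1. -30.304175, -0.717617
2. -18.775667, 179.671717
3. 60.189900, -138.480650
4. -8.473265, 103.632167
5. -56.858167, -63.301652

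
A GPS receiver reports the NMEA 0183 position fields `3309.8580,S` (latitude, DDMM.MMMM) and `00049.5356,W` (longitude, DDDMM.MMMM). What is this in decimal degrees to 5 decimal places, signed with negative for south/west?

-33.16430, -0.82559

Latitude: degrees = first 2 digits = 33, minutes = 9.858; 33 + 9.858/60 = 33.164300
hemisphere S, so the sign is −
Longitude: degrees = first 3 digits = 0, minutes = 49.5356; 0 + 49.5356/60 = 0.825593
W → negative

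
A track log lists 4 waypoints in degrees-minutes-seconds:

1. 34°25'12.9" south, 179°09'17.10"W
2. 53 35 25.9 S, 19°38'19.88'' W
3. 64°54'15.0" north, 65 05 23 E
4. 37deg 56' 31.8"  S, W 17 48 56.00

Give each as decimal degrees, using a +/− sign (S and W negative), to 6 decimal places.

Point 1:
  φ: 25′ + 12.9″ = 25.21500′; 34 + 25.21500/60 = 34.4202500
  S → negative
  Lon: 179 + 9/60 + 17.1/3600 = 179.1547500
  hemisphere W, so the sign is −
Point 2:
  φ: 35′ + 25.9″ = 35.43167′; 53 + 35.43167/60 = 53.5905278
  hemisphere S, so the sign is −
  Lon: 19° + 38/60 + 19.88/3600 = 19 + 0.633333 + 0.005522 = 19.6388556
  W → negative
Point 3:
  Lat: 54′ + 15″ = 54.25000′; 64 + 54.25000/60 = 64.9041667
  N ⇒ keep positive
  Lon: 65 + 5/60 + 23/3600 = 65.0897222
  E → positive
Point 4:
  φ: 56′ + 31.8″ = 56.53000′; 37 + 56.53000/60 = 37.9421667
  hemisphere S, so the sign is −
  Longitude: 48′ + 56″ = 48.93333′; 17 + 48.93333/60 = 17.8155556
  W ⇒ negate

1. -34.420250, -179.154750
2. -53.590528, -19.638856
3. 64.904167, 65.089722
4. -37.942167, -17.815556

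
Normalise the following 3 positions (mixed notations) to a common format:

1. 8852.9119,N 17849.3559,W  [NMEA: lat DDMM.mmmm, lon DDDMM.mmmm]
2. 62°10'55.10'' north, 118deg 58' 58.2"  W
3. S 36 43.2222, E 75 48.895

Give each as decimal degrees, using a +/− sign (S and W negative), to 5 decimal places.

1. 88.88187, -178.82260
2. 62.18197, -118.98283
3. -36.72037, 75.81492

Point 1:
  Latitude: split at 2 digits → 88° and 52.9119′; 88 + 52.9119/60 = 88.881865
  N → positive
  Lon: split at 3 digits → 178° and 49.3559′; 178 + 49.3559/60 = 178.822598
  W → negative
Point 2:
  φ: 10′ + 55.1″ = 10.91833′; 62 + 10.91833/60 = 62.181972
  N → positive
  Longitude: 118 + 58/60 + 58.2/3600 = 118.982833
  hemisphere W, so the sign is −
Point 3:
  φ: 43.2222′ = 0.720370°; total 36.720370
  S → negative
  λ: 75 + 48.895/60 = 75.814917
  E → positive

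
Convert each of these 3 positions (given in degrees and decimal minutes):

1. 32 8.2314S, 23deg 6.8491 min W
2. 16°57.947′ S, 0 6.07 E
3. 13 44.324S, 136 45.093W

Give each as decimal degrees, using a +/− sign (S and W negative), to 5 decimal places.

1. -32.13719, -23.11415
2. -16.96578, 0.10117
3. -13.73873, -136.75155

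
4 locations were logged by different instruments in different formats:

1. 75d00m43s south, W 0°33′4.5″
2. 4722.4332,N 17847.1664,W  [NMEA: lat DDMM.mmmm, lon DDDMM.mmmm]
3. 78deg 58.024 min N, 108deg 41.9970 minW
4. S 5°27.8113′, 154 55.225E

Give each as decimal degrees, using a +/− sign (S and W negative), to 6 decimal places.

Point 1:
  φ: 75° + 0/60 + 43/3600 = 75 + 0.000000 + 0.011944 = 75.0119444
  S → negative
  Lon: 0 + 33/60 + 4.5/3600 = 0.5512500
  hemisphere W, so the sign is −
Point 2:
  Latitude: degrees = first 2 digits = 47, minutes = 22.4332; 47 + 22.4332/60 = 47.3738867
  N → positive
  Longitude: split at 3 digits → 178° and 47.1664′; 178 + 47.1664/60 = 178.7861067
  hemisphere W, so the sign is −
Point 3:
  φ: 58.024′ = 0.967067°; total 78.9670667
  N ⇒ keep positive
  Lon: 108 + 41.997/60 = 108.6999500
  hemisphere W, so the sign is −
Point 4:
  φ: 27.8113′ = 0.463522°; total 5.4635217
  S → negative
  λ: 154 + 55.225/60 = 154.9204167
  E → positive

1. -75.011944, -0.551250
2. 47.373887, -178.786107
3. 78.967067, -108.699950
4. -5.463522, 154.920417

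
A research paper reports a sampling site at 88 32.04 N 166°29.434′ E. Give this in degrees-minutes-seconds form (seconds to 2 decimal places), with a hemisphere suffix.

88°32′2.40″ N, 166°29′26.04″ E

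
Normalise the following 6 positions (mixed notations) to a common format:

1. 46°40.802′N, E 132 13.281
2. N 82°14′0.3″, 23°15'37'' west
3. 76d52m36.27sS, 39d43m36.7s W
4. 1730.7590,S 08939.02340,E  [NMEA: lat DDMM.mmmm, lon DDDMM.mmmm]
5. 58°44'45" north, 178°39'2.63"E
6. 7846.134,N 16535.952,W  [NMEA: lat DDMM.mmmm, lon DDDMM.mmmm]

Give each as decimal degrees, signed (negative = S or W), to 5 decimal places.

1. 46.68003, 132.22135
2. 82.23342, -23.26028
3. -76.87674, -39.72686
4. -17.51265, 89.65039
5. 58.74583, 178.65073
6. 78.76890, -165.59920

Point 1:
  Lat: 40.802′ = 0.680033°; total 46.680033
  N ⇒ keep positive
  λ: 13.281′ = 0.221350°; total 132.221350
  E → positive
Point 2:
  Lat: 82° + 14/60 + 0.3/3600 = 82 + 0.233333 + 0.000083 = 82.233417
  N → positive
  λ: 23° + 15/60 + 37/3600 = 23 + 0.250000 + 0.010278 = 23.260278
  hemisphere W, so the sign is −
Point 3:
  Latitude: 52′ + 36.27″ = 52.60450′; 76 + 52.60450/60 = 76.876742
  hemisphere S, so the sign is −
  λ: 39° + 43/60 + 36.7/3600 = 39 + 0.716667 + 0.010194 = 39.726861
  W ⇒ negate
Point 4:
  Lat: degrees = first 2 digits = 17, minutes = 30.759; 17 + 30.759/60 = 17.512650
  S → negative
  Lon: degrees = first 3 digits = 89, minutes = 39.0234; 89 + 39.0234/60 = 89.650390
  E → positive
Point 5:
  Lat: 58 + 44/60 + 45/3600 = 58.745833
  N ⇒ keep positive
  Lon: 178 + 39/60 + 2.63/3600 = 178.650731
  E ⇒ keep positive
Point 6:
  Lat: degrees = first 2 digits = 78, minutes = 46.134; 78 + 46.134/60 = 78.768900
  N → positive
  λ: split at 3 digits → 165° and 35.952′; 165 + 35.952/60 = 165.599200
  hemisphere W, so the sign is −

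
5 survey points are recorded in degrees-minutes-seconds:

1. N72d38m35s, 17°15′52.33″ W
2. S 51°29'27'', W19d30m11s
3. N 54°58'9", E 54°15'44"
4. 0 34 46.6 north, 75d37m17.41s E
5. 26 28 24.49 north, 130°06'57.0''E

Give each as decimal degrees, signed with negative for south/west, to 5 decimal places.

Point 1:
  φ: 38′ + 35″ = 38.58333′; 72 + 38.58333/60 = 72.643056
  N → positive
  Longitude: 17 + 15/60 + 52.33/3600 = 17.264536
  W ⇒ negate
Point 2:
  Latitude: 29′ + 27″ = 29.45000′; 51 + 29.45000/60 = 51.490833
  S → negative
  Lon: 19° + 30/60 + 11/3600 = 19 + 0.500000 + 0.003056 = 19.503056
  W → negative
Point 3:
  Lat: 58′ + 9″ = 58.15000′; 54 + 58.15000/60 = 54.969167
  N → positive
  λ: 54° + 15/60 + 44/3600 = 54 + 0.250000 + 0.012222 = 54.262222
  E ⇒ keep positive
Point 4:
  Latitude: 0 + 34/60 + 46.6/3600 = 0.579611
  N → positive
  Longitude: 75 + 37/60 + 17.41/3600 = 75.621503
  E ⇒ keep positive
Point 5:
  Latitude: 28′ + 24.49″ = 28.40817′; 26 + 28.40817/60 = 26.473469
  N → positive
  λ: 130 + 6/60 + 57/3600 = 130.115833
  E ⇒ keep positive

1. 72.64306, -17.26454
2. -51.49083, -19.50306
3. 54.96917, 54.26222
4. 0.57961, 75.62150
5. 26.47347, 130.11583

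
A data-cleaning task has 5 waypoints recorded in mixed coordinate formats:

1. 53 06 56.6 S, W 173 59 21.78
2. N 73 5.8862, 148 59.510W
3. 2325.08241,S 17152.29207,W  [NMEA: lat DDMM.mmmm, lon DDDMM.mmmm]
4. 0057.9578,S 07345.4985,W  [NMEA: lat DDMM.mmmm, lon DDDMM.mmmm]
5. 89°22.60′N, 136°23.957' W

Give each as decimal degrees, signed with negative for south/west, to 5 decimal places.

1. -53.11572, -173.98938
2. 73.09810, -148.99183
3. -23.41804, -171.87153
4. -0.96596, -73.75831
5. 89.37667, -136.39928

Point 1:
  Latitude: 53 + 6/60 + 56.6/3600 = 53.115722
  S → negative
  Lon: 173 + 59/60 + 21.78/3600 = 173.989383
  W → negative
Point 2:
  φ: 73 + 5.8862/60 = 73.098103
  N ⇒ keep positive
  Lon: 59.51′ = 0.991833°; total 148.991833
  W ⇒ negate
Point 3:
  φ: split at 2 digits → 23° and 25.08241′; 23 + 25.08241/60 = 23.418040
  S ⇒ negate
  Longitude: degrees = first 3 digits = 171, minutes = 52.29207; 171 + 52.29207/60 = 171.871535
  hemisphere W, so the sign is −
Point 4:
  Lat: split at 2 digits → 00° and 57.9578′; 0 + 57.9578/60 = 0.965963
  S ⇒ negate
  Longitude: degrees = first 3 digits = 73, minutes = 45.4985; 73 + 45.4985/60 = 73.758308
  hemisphere W, so the sign is −
Point 5:
  φ: 89 + 22.6/60 = 89.376667
  N ⇒ keep positive
  Longitude: 23.957′ = 0.399283°; total 136.399283
  hemisphere W, so the sign is −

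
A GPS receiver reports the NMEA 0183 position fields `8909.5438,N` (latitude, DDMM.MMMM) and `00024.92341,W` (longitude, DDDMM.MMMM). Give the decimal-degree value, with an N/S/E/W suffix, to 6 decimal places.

Lat: degrees = first 2 digits = 89, minutes = 9.5438; 89 + 9.5438/60 = 89.1590633
λ: split at 3 digits → 000° and 24.92341′; 0 + 24.92341/60 = 0.4153902

89.159063° N, 0.415390° W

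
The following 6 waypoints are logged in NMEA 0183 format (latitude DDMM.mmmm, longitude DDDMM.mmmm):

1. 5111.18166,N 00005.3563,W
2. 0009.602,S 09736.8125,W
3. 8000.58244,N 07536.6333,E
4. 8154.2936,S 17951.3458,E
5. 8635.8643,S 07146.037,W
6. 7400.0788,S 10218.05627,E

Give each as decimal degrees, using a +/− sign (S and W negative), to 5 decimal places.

1. 51.18636, -0.08927
2. -0.16003, -97.61354
3. 80.00971, 75.61056
4. -81.90489, 179.85576
5. -86.59774, -71.76728
6. -74.00131, 102.30094

Point 1:
  φ: split at 2 digits → 51° and 11.18166′; 51 + 11.18166/60 = 51.186361
  N → positive
  Lon: split at 3 digits → 000° and 5.3563′; 0 + 5.3563/60 = 0.089272
  W → negative
Point 2:
  φ: degrees = first 2 digits = 0, minutes = 9.602; 0 + 9.602/60 = 0.160033
  S → negative
  Longitude: degrees = first 3 digits = 97, minutes = 36.8125; 97 + 36.8125/60 = 97.613542
  W → negative
Point 3:
  Latitude: degrees = first 2 digits = 80, minutes = 0.58244; 80 + 0.58244/60 = 80.009707
  N → positive
  Lon: split at 3 digits → 075° and 36.6333′; 75 + 36.6333/60 = 75.610555
  E ⇒ keep positive
Point 4:
  Latitude: degrees = first 2 digits = 81, minutes = 54.2936; 81 + 54.2936/60 = 81.904893
  S ⇒ negate
  Lon: split at 3 digits → 179° and 51.3458′; 179 + 51.3458/60 = 179.855763
  E → positive
Point 5:
  Lat: degrees = first 2 digits = 86, minutes = 35.8643; 86 + 35.8643/60 = 86.597738
  hemisphere S, so the sign is −
  Lon: degrees = first 3 digits = 71, minutes = 46.037; 71 + 46.037/60 = 71.767283
  W → negative
Point 6:
  Latitude: split at 2 digits → 74° and 0.0788′; 74 + 0.0788/60 = 74.001313
  hemisphere S, so the sign is −
  Lon: degrees = first 3 digits = 102, minutes = 18.05627; 102 + 18.05627/60 = 102.300938
  E ⇒ keep positive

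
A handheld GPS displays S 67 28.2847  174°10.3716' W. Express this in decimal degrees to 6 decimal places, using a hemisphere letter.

φ: 28.2847′ = 0.471412°; total 67.4714117
Lon: 10.3716′ = 0.172860°; total 174.1728600

67.471412° S, 174.172860° W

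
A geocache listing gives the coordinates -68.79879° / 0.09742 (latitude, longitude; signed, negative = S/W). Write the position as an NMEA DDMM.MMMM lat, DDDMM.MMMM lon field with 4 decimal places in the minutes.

Latitude is negative → S; |value| = 68.798790
φ: 68° + 0.798790 × 60 = 68° 47.927400′
Longitude: 0° + 0.097420 × 60 = 0° 5.845200′

6847.9274,S / 00005.8452,E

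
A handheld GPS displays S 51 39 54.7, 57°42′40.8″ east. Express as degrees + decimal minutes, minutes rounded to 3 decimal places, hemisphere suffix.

51° 39.912′ S, 57° 42.680′ E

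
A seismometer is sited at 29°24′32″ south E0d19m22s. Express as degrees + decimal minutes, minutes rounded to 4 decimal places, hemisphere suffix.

Latitude: seconds/60 = 0.53333; minutes = 24 + 0.53333 = 24.533333
Lon: seconds/60 = 0.36667; minutes = 19 + 0.36667 = 19.366667

29° 24.5333′ S, 0° 19.3667′ E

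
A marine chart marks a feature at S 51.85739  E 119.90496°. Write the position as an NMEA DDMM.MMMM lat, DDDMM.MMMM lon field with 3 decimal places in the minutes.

Lat: minutes = (51.857390 − 51) × 60 = 51.44340
Longitude: 119° + 0.904960 × 60 = 119° 54.29760′

5151.443,S / 11954.298,E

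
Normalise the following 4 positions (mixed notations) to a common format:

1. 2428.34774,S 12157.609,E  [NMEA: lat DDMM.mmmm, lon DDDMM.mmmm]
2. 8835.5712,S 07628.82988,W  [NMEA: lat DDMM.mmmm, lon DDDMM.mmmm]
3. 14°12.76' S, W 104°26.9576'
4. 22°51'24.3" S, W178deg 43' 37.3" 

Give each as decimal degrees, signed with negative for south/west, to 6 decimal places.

1. -24.472462, 121.960150
2. -88.592853, -76.480498
3. -14.212667, -104.449293
4. -22.856750, -178.727028

Point 1:
  Lat: degrees = first 2 digits = 24, minutes = 28.34774; 24 + 28.34774/60 = 24.4724623
  S → negative
  Longitude: split at 3 digits → 121° and 57.609′; 121 + 57.609/60 = 121.9601500
  E ⇒ keep positive
Point 2:
  Lat: degrees = first 2 digits = 88, minutes = 35.5712; 88 + 35.5712/60 = 88.5928533
  hemisphere S, so the sign is −
  Lon: degrees = first 3 digits = 76, minutes = 28.82988; 76 + 28.82988/60 = 76.4804980
  W → negative
Point 3:
  Latitude: 14 + 12.76/60 = 14.2126667
  S ⇒ negate
  Lon: 26.9576′ = 0.449293°; total 104.4492933
  W ⇒ negate
Point 4:
  Lat: 22° + 51/60 + 24.3/3600 = 22 + 0.850000 + 0.006750 = 22.8567500
  S → negative
  λ: 178° + 43/60 + 37.3/3600 = 178 + 0.716667 + 0.010361 = 178.7270278
  hemisphere W, so the sign is −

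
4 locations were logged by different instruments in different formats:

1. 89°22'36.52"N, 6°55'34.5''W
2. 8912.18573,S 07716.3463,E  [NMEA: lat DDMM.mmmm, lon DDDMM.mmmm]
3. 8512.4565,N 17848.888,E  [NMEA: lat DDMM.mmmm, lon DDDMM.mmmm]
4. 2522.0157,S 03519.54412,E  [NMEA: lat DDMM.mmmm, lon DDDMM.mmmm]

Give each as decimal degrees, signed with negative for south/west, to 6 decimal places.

Point 1:
  φ: 89 + 22/60 + 36.52/3600 = 89.3768111
  N → positive
  Lon: 6 + 55/60 + 34.5/3600 = 6.9262500
  hemisphere W, so the sign is −
Point 2:
  Lat: degrees = first 2 digits = 89, minutes = 12.18573; 89 + 12.18573/60 = 89.2030955
  S → negative
  λ: split at 3 digits → 077° and 16.3463′; 77 + 16.3463/60 = 77.2724383
  E → positive
Point 3:
  Lat: split at 2 digits → 85° and 12.4565′; 85 + 12.4565/60 = 85.2076083
  N → positive
  Longitude: degrees = first 3 digits = 178, minutes = 48.888; 178 + 48.888/60 = 178.8148000
  E → positive
Point 4:
  Latitude: degrees = first 2 digits = 25, minutes = 22.0157; 25 + 22.0157/60 = 25.3669283
  S → negative
  λ: degrees = first 3 digits = 35, minutes = 19.54412; 35 + 19.54412/60 = 35.3257353
  E ⇒ keep positive

1. 89.376811, -6.926250
2. -89.203096, 77.272438
3. 85.207608, 178.814800
4. -25.366928, 35.325735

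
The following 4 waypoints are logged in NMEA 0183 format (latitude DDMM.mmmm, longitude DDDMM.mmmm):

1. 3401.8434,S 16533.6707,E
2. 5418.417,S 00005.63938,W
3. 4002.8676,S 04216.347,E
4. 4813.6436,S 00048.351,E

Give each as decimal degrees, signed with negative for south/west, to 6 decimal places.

Point 1:
  φ: split at 2 digits → 34° and 1.8434′; 34 + 1.8434/60 = 34.0307233
  hemisphere S, so the sign is −
  Lon: degrees = first 3 digits = 165, minutes = 33.6707; 165 + 33.6707/60 = 165.5611783
  E ⇒ keep positive
Point 2:
  Lat: degrees = first 2 digits = 54, minutes = 18.417; 54 + 18.417/60 = 54.3069500
  hemisphere S, so the sign is −
  λ: degrees = first 3 digits = 0, minutes = 5.63938; 0 + 5.63938/60 = 0.0939897
  hemisphere W, so the sign is −
Point 3:
  φ: degrees = first 2 digits = 40, minutes = 2.8676; 40 + 2.8676/60 = 40.0477933
  hemisphere S, so the sign is −
  λ: degrees = first 3 digits = 42, minutes = 16.347; 42 + 16.347/60 = 42.2724500
  E ⇒ keep positive
Point 4:
  Latitude: degrees = first 2 digits = 48, minutes = 13.6436; 48 + 13.6436/60 = 48.2273933
  hemisphere S, so the sign is −
  λ: split at 3 digits → 000° and 48.351′; 0 + 48.351/60 = 0.8058500
  E ⇒ keep positive

1. -34.030723, 165.561178
2. -54.306950, -0.093990
3. -40.047793, 42.272450
4. -48.227393, 0.805850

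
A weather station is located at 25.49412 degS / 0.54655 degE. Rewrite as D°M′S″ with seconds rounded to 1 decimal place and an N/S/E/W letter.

Lat: 0.494120 × 60 = 29.64720′ → 29′, remainder × 60 = 38.832″
Lon: 0.546550 × 60 = 32.79300′ → 32′, remainder × 60 = 47.580″

25°29′38.8″ S, 0°32′47.6″ E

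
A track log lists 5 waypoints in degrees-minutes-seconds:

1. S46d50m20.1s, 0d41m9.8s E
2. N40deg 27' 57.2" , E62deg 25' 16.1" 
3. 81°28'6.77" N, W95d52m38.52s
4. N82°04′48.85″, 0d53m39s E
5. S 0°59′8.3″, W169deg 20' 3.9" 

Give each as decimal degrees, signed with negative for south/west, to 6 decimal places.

Point 1:
  Latitude: 50′ + 20.1″ = 50.33500′; 46 + 50.33500/60 = 46.8389167
  hemisphere S, so the sign is −
  λ: 41′ + 9.8″ = 41.16333′; 0 + 41.16333/60 = 0.6860556
  E → positive
Point 2:
  Latitude: 40° + 27/60 + 57.2/3600 = 40 + 0.450000 + 0.015889 = 40.4658889
  N → positive
  λ: 62 + 25/60 + 16.1/3600 = 62.4211389
  E → positive
Point 3:
  Latitude: 81° + 28/60 + 6.77/3600 = 81 + 0.466667 + 0.001881 = 81.4685472
  N ⇒ keep positive
  λ: 52′ + 38.52″ = 52.64200′; 95 + 52.64200/60 = 95.8773667
  hemisphere W, so the sign is −
Point 4:
  φ: 82 + 4/60 + 48.85/3600 = 82.0802361
  N → positive
  λ: 0° + 53/60 + 39/3600 = 0 + 0.883333 + 0.010833 = 0.8941667
  E → positive
Point 5:
  φ: 0° + 59/60 + 8.3/3600 = 0 + 0.983333 + 0.002306 = 0.9856389
  S → negative
  λ: 20′ + 3.9″ = 20.06500′; 169 + 20.06500/60 = 169.3344167
  W → negative

1. -46.838917, 0.686056
2. 40.465889, 62.421139
3. 81.468547, -95.877367
4. 82.080236, 0.894167
5. -0.985639, -169.334417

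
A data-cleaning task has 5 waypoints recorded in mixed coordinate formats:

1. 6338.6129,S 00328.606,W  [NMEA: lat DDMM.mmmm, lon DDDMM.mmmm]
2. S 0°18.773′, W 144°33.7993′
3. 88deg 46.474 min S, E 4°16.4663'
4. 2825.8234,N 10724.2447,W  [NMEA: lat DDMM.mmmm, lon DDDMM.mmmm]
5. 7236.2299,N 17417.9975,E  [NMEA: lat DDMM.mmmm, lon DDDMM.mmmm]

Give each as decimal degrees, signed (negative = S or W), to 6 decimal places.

1. -63.643548, -3.476767
2. -0.312883, -144.563322
3. -88.774567, 4.274438
4. 28.430390, -107.404078
5. 72.603832, 174.299958

Point 1:
  φ: degrees = first 2 digits = 63, minutes = 38.6129; 63 + 38.6129/60 = 63.6435483
  S ⇒ negate
  λ: degrees = first 3 digits = 3, minutes = 28.606; 3 + 28.606/60 = 3.4767667
  hemisphere W, so the sign is −
Point 2:
  φ: 0 + 18.773/60 = 0.3128833
  S → negative
  λ: 144 + 33.7993/60 = 144.5633217
  W ⇒ negate
Point 3:
  φ: 88 + 46.474/60 = 88.7745667
  S ⇒ negate
  Longitude: 4 + 16.4663/60 = 4.2744383
  E ⇒ keep positive
Point 4:
  φ: degrees = first 2 digits = 28, minutes = 25.8234; 28 + 25.8234/60 = 28.4303900
  N ⇒ keep positive
  Lon: degrees = first 3 digits = 107, minutes = 24.2447; 107 + 24.2447/60 = 107.4040783
  W → negative
Point 5:
  Lat: degrees = first 2 digits = 72, minutes = 36.2299; 72 + 36.2299/60 = 72.6038317
  N → positive
  λ: degrees = first 3 digits = 174, minutes = 17.9975; 174 + 17.9975/60 = 174.2999583
  E → positive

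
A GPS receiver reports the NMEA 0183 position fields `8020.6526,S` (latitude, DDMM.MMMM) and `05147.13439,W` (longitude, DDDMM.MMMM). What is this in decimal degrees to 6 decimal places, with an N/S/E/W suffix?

Lat: split at 2 digits → 80° and 20.6526′; 80 + 20.6526/60 = 80.3442100
λ: split at 3 digits → 051° and 47.13439′; 51 + 47.13439/60 = 51.7855732

80.344210° S, 51.785573° W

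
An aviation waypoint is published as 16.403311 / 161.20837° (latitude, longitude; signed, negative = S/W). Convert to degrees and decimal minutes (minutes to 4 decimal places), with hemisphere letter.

16° 24.1987′ N, 161° 12.5022′ E

φ: fractional part 0.403311 → 24.198660 minutes
λ: fractional part 0.208370 → 12.502200 minutes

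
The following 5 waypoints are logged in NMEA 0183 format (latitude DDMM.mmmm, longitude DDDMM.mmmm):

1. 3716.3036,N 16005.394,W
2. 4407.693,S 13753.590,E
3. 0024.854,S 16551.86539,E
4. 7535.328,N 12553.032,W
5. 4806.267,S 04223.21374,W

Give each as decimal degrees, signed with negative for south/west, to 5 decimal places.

1. 37.27173, -160.08990
2. -44.12822, 137.89317
3. -0.41423, 165.86442
4. 75.58880, -125.88387
5. -48.10445, -42.38690

Point 1:
  Lat: split at 2 digits → 37° and 16.3036′; 37 + 16.3036/60 = 37.271727
  N ⇒ keep positive
  Lon: split at 3 digits → 160° and 5.394′; 160 + 5.394/60 = 160.089900
  W → negative
Point 2:
  Lat: split at 2 digits → 44° and 7.693′; 44 + 7.693/60 = 44.128217
  S ⇒ negate
  Longitude: degrees = first 3 digits = 137, minutes = 53.59; 137 + 53.59/60 = 137.893167
  E → positive
Point 3:
  Latitude: split at 2 digits → 00° and 24.854′; 0 + 24.854/60 = 0.414233
  hemisphere S, so the sign is −
  Longitude: split at 3 digits → 165° and 51.86539′; 165 + 51.86539/60 = 165.864423
  E → positive
Point 4:
  Latitude: degrees = first 2 digits = 75, minutes = 35.328; 75 + 35.328/60 = 75.588800
  N ⇒ keep positive
  Longitude: split at 3 digits → 125° and 53.032′; 125 + 53.032/60 = 125.883867
  hemisphere W, so the sign is −
Point 5:
  Lat: degrees = first 2 digits = 48, minutes = 6.267; 48 + 6.267/60 = 48.104450
  S ⇒ negate
  Lon: split at 3 digits → 042° and 23.21374′; 42 + 23.21374/60 = 42.386896
  W → negative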